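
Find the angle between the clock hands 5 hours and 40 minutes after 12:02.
First find the time 5 hours and 40 minutes after 12:02.
Total minutes: 12 x 60 + 2 + 5 x 60 + 40 = 1062.
1062 mod 720 = 342 minutes = 5:42.
Now compute the angle at 5:42:
Hour hand: 5 x 30 + 42 x 0.5 = 171 degrees
Minute hand: 42 x 6 = 252 degrees
Difference: |171 - 252| = 81 degrees
The angle is 81 degrees

Final answer: 81 degrees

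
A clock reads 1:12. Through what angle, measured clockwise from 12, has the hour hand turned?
The hour hand moves 30 degrees per hour and 0.5 degrees per minute.
At 1:12: (1) x 30 + 12 x 0.5 = 30 + 6 = 36 degrees

Final answer: 36 degrees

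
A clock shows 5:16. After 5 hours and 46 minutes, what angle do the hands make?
First find the time 5 hours and 46 minutes after 5:16.
Total minutes: 5 x 60 + 16 + 5 x 60 + 46 = 662.
662 mod 720 = 662 minutes = 11:02.
Now compute the angle at 11:02:
Hour hand: 11 x 30 + 2 x 0.5 = 331 degrees
Minute hand: 2 x 6 = 12 degrees
Difference: |331 - 12| = 319 degrees
Smaller angle: 360 - 319 = 41 degrees

Final answer: 41 degrees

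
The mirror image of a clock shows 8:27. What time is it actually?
Reflection across the vertical (12-6) axis maps a hand at angle A degrees to (360 - A) degrees, which sends a reading of T minutes past 12:00 to (720 - T) minutes past 12:00.
Mirror reads 8:27 = 507 minutes past 12:00.
Actual time: (720 - 507) mod 720 = 213 minutes = 3:33.

Final answer: 3:33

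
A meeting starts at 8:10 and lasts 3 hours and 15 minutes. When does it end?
Starting time: 8:10
Adding 15 minutes to 10 minutes: 10 + 15 = 25 minutes
Adding 3 hours: 8 + 3 = 11
Final time: 11:25

Final answer: 11:25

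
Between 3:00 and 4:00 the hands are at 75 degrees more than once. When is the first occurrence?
At t minutes past 3:00, the hour hand is at 30 x 3 + 0.5t degrees and the minute hand is at 6t degrees.
The smaller angle between them is 75 degrees when |30H - 5.5t| = 75 or |30H - 5.5t| = 285.
With H = 3, solve 30 x 3 - 5.5t = +/- target for each target:
  t = (30 x 3 - 75) / 5.5 = 2.73
  t = (30 x 3 + 75) / 5.5 = 30
  t = (30 x 3 - 285) / 5.5 = -35.45 (outside (0, 60))
  t = (30 x 3 + 285) / 5.5 = 68.18 (outside (0, 60))
Valid solutions in (0, 60): {2.73, 30} minutes.
The first occurrence is t = 2.73 minutes.
The hands form a 75-degree angle at 2.73 minutes past 3:00.

Final answer: 2.73 minutes past 3:00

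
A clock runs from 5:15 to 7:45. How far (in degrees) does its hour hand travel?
The hour hand moves 0.5 degrees per minute.
Time elapsed: 7:45 - 5:15 = 150 minutes
Angular displacement: 150 x 0.5 = 75 degrees

Final answer: 75 degrees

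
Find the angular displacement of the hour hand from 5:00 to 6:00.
The hour hand moves 0.5 degrees per minute.
Time elapsed: 6:00 - 5:00 = 60 minutes
Angular displacement: 60 x 0.5 = 30 degrees

Final answer: 30 degrees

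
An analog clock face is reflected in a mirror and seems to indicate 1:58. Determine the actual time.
Reflection across the vertical (12-6) axis maps a hand at angle A degrees to (360 - A) degrees, which sends a reading of T minutes past 12:00 to (720 - T) minutes past 12:00.
Mirror reads 1:58 = 118 minutes past 12:00.
Actual time: (720 - 118) mod 720 = 602 minutes = 10:02.

Final answer: 10:02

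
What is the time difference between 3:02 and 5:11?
From 3:02 to 5:11:
(5 x 60 + 11) - (3 x 60 + 2) = 311 - 182 = 129 minutes
= 2 hours and 9 minutes

Final answer: 2 hours and 9 minutes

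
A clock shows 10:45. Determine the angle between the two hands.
Hour hand position: 10 x 30 + 45 x 0.5 = 322.5 degrees
Minute hand position: 45 x 6 = 270 degrees
Difference: |322.5 - 270| = 52.5 degrees
The angle between the hands is 52.5 degrees

Final answer: 52.5 degrees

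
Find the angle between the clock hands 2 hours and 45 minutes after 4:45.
First find the time 2 hours and 45 minutes after 4:45.
Total minutes: 4 x 60 + 45 + 2 x 60 + 45 = 450.
450 mod 720 = 450 minutes = 7:30.
Now compute the angle at 7:30:
Hour hand: 7 x 30 + 30 x 0.5 = 225 degrees
Minute hand: 30 x 6 = 180 degrees
Difference: |225 - 180| = 45 degrees
The angle is 45 degrees

Final answer: 45 degrees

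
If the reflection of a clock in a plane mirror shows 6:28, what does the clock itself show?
Reflection across the vertical (12-6) axis maps a hand at angle A degrees to (360 - A) degrees, which sends a reading of T minutes past 12:00 to (720 - T) minutes past 12:00.
Mirror reads 6:28 = 388 minutes past 12:00.
Actual time: (720 - 388) mod 720 = 332 minutes = 5:32.

Final answer: 5:32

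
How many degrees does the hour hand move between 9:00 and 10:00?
The hour hand moves 0.5 degrees per minute.
Time elapsed: 10:00 - 9:00 = 60 minutes
Angular displacement: 60 x 0.5 = 30 degrees

Final answer: 30 degrees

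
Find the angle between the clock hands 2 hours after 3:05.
First find the time 2 hours after 3:05.
Total minutes: 3 x 60 + 5 + 2 x 60 + 0 = 305.
305 mod 720 = 305 minutes = 5:05.
Now compute the angle at 5:05:
Hour hand: 5 x 30 + 5 x 0.5 = 152.5 degrees
Minute hand: 5 x 6 = 30 degrees
Difference: |152.5 - 30| = 122.5 degrees
The angle is 122.5 degrees

Final answer: 122.5 degrees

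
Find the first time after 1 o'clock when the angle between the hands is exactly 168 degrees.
At t minutes past 1:00, the hour hand is at 30 x 1 + 0.5t degrees and the minute hand is at 6t degrees.
The smaller angle between them is 168 degrees when |30H - 5.5t| = 168 or |30H - 5.5t| = 192.
With H = 1, solve 30 x 1 - 5.5t = +/- target for each target:
  t = (30 x 1 - 168) / 5.5 = -25.09 (outside (0, 60))
  t = (30 x 1 + 168) / 5.5 = 36
  t = (30 x 1 - 192) / 5.5 = -29.45 (outside (0, 60))
  t = (30 x 1 + 192) / 5.5 = 40.36
Valid solutions in (0, 60): {36, 40.36} minutes.
The first occurrence is t = 36 minutes.
The hands form a 168-degree angle at 36 minutes past 1:00.

Final answer: 36 minutes past 1:00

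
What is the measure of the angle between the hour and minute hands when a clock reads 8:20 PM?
Hour hand position: 8 x 30 + 20 x 0.5 = 250 degrees
Minute hand position: 20 x 6 = 120 degrees
Difference: |250 - 120| = 130 degrees
The angle between the hands is 130 degrees

Final answer: 130 degrees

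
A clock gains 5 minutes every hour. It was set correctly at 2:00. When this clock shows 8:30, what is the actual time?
For every 60 true minutes, the faulty clock advances 65 minutes, so 1 faulty-clock minute corresponds to 60/65 true minutes.
From 2:00 to 8:30 on the faulty dial is 390 minutes.
True elapsed: 390 x 60/65 = 360 minutes = 6 hours.
True time: 2:00 + 6 hours = 8:00.

Final answer: 8:00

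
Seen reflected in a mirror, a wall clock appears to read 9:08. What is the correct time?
Reflection across the vertical (12-6) axis maps a hand at angle A degrees to (360 - A) degrees, which sends a reading of T minutes past 12:00 to (720 - T) minutes past 12:00.
Mirror reads 9:08 = 548 minutes past 12:00.
Actual time: (720 - 548) mod 720 = 172 minutes = 2:52.

Final answer: 2:52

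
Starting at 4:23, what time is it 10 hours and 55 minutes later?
Starting time: 4:23
Adding 55 minutes to 23 minutes: 23 + 55 = 78 minutes = 1 hour and 18 minutes
Adding 10 hours: 4 + 10 + 1 (carry) = 15 - 12 = 3
Final time: 3:18

Final answer: 3:18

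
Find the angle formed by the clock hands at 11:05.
Hour hand position: 11 x 30 + 5 x 0.5 = 332.5 degrees
Minute hand position: 5 x 6 = 30 degrees
Difference: |332.5 - 30| = 302.5 degrees
Since 302.5 > 180, the smaller angle is 360 - 302.5 = 57.5 degrees

Final answer: 57.5 degrees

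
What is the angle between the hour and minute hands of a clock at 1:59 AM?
Hour hand position: 1 x 30 + 59 x 0.5 = 59.5 degrees
Minute hand position: 59 x 6 = 354 degrees
Difference: |59.5 - 354| = 294.5 degrees
Since 294.5 > 180, the smaller angle is 360 - 294.5 = 65.5 degrees

Final answer: 65.5 degrees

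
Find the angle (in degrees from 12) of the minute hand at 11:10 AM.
The minute hand moves 6 degrees per minute.
At 11:10: 10 x 6 = 60 degrees

Final answer: 60 degrees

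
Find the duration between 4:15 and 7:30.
From 4:15 to 7:30:
(7 x 60 + 30) - (4 x 60 + 15) = 450 - 255 = 195 minutes
= 3 hours and 15 minutes

Final answer: 3 hours and 15 minutes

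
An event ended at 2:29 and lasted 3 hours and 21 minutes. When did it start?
Starting time: 2:29 = 149 total minutes past 12:00
Subtracting: 3 hours and 21 minutes = 201 minutes
149 - 201 = -52 (negative, add 12 hours = 720) = 668 minutes
= 11 hours and 8 minutes past 12:00 = 11:08

Final answer: 11:08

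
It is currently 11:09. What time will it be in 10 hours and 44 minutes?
Starting time: 11:09
Adding 44 minutes to 9 minutes: 9 + 44 = 53 minutes
Adding 10 hours: 11 + 10 = 21 - 12 = 9
Final time: 9:53

Final answer: 9:53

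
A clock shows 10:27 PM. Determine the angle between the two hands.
Hour hand position: 10 x 30 + 27 x 0.5 = 313.5 degrees
Minute hand position: 27 x 6 = 162 degrees
Difference: |313.5 - 162| = 151.5 degrees
The angle between the hands is 151.5 degrees

Final answer: 151.5 degrees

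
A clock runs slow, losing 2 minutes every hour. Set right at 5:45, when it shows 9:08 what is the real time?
For every 60 true minutes, the faulty clock advances 58 minutes, so 1 faulty-clock minute corresponds to 60/58 true minutes.
From 5:45 to 9:08 on the faulty dial is 203 minutes.
True elapsed: 203 x 60/58 = 210 minutes = 3 hours and 30 minutes.
True time: 5:45 + 3 hours and 30 minutes = 9:15.

Final answer: 9:15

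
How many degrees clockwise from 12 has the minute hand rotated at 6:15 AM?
The minute hand moves 6 degrees per minute.
At 6:15: 15 x 6 = 90 degrees

Final answer: 90 degrees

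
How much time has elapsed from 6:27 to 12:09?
From 6:27 to 12:09:
(12 x 60 + 9) - (6 x 60 + 27) = 729 - 387 = 342 minutes
= 5 hours and 42 minutes

Final answer: 5 hours and 42 minutes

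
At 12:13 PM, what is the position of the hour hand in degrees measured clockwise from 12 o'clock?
The hour hand moves 30 degrees per hour and 0.5 degrees per minute.
At 12:13: (0) x 30 + 13 x 0.5 = 0 + 6.5 = 6.5 degrees

Final answer: 6.5 degrees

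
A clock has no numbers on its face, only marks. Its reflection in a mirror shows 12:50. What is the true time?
Reflection across the vertical (12-6) axis maps a hand at angle A degrees to (360 - A) degrees, which sends a reading of T minutes past 12:00 to (720 - T) minutes past 12:00.
Mirror reads 12:50 = 50 minutes past 12:00.
Actual time: (720 - 50) mod 720 = 670 minutes = 11:10.

Final answer: 11:10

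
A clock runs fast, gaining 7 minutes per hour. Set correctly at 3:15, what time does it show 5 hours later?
For every 60 true minutes, the faulty clock advances 60 + 7 = 67 minutes.
True elapsed: 5 hours = 300 minutes.
Faulty clock advances: 300 x 67/60 = 335 minutes (drift: 35 minutes ahead).
Shown time: 3:15 + 335 minutes = 8:50.

Final answer: 8:50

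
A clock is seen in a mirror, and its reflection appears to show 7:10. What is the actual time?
Reflection across the vertical (12-6) axis maps a hand at angle A degrees to (360 - A) degrees, which sends a reading of T minutes past 12:00 to (720 - T) minutes past 12:00.
Mirror reads 7:10 = 430 minutes past 12:00.
Actual time: (720 - 430) mod 720 = 290 minutes = 4:50.

Final answer: 4:50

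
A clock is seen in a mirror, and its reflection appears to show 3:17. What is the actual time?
Reflection across the vertical (12-6) axis maps a hand at angle A degrees to (360 - A) degrees, which sends a reading of T minutes past 12:00 to (720 - T) minutes past 12:00.
Mirror reads 3:17 = 197 minutes past 12:00.
Actual time: (720 - 197) mod 720 = 523 minutes = 8:43.

Final answer: 8:43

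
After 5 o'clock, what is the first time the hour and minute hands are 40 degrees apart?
At t minutes past 5:00, the hour hand is at 30 x 5 + 0.5t degrees and the minute hand is at 6t degrees.
The smaller angle between them is 40 degrees when |30H - 5.5t| = 40 or |30H - 5.5t| = 320.
With H = 5, solve 30 x 5 - 5.5t = +/- target for each target:
  t = (30 x 5 - 40) / 5.5 = 20
  t = (30 x 5 + 40) / 5.5 = 34.55
  t = (30 x 5 - 320) / 5.5 = -30.91 (outside (0, 60))
  t = (30 x 5 + 320) / 5.5 = 85.45 (outside (0, 60))
Valid solutions in (0, 60): {20, 34.55} minutes.
The first occurrence is t = 20 minutes.
The hands form a 40-degree angle at 20 minutes past 5:00.

Final answer: 20 minutes past 5:00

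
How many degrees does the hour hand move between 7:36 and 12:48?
The hour hand moves 0.5 degrees per minute.
Time elapsed: 12:48 - 7:36 = 312 minutes
Angular displacement: 312 x 0.5 = 156 degrees

Final answer: 156 degrees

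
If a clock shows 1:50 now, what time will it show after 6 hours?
Starting time: 1:50
Adding 0 minutes to 50 minutes: 50 + 0 = 50 minutes
Adding 6 hours: 1 + 6 = 7
Final time: 7:50

Final answer: 7:50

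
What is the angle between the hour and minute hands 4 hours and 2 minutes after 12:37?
First find the time 4 hours and 2 minutes after 12:37.
Total minutes: 12 x 60 + 37 + 4 x 60 + 2 = 999.
999 mod 720 = 279 minutes = 4:39.
Now compute the angle at 4:39:
Hour hand: 4 x 30 + 39 x 0.5 = 139.5 degrees
Minute hand: 39 x 6 = 234 degrees
Difference: |139.5 - 234| = 94.5 degrees
The angle is 94.5 degrees

Final answer: 94.5 degrees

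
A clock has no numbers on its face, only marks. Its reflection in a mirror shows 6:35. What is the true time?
Reflection across the vertical (12-6) axis maps a hand at angle A degrees to (360 - A) degrees, which sends a reading of T minutes past 12:00 to (720 - T) minutes past 12:00.
Mirror reads 6:35 = 395 minutes past 12:00.
Actual time: (720 - 395) mod 720 = 325 minutes = 5:25.

Final answer: 5:25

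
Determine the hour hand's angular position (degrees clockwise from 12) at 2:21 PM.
The hour hand moves 30 degrees per hour and 0.5 degrees per minute.
At 2:21: (2) x 30 + 21 x 0.5 = 60 + 10.5 = 70.5 degrees

Final answer: 70.5 degrees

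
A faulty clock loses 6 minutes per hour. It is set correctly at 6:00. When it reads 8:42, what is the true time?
For every 60 true minutes, the faulty clock advances 54 minutes, so 1 faulty-clock minute corresponds to 60/54 true minutes.
From 6:00 to 8:42 on the faulty dial is 162 minutes.
True elapsed: 162 x 60/54 = 180 minutes = 3 hours.
True time: 6:00 + 3 hours = 9:00.

Final answer: 9:00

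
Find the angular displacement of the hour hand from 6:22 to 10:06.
The hour hand moves 0.5 degrees per minute.
Time elapsed: 10:06 - 6:22 = 224 minutes
Angular displacement: 224 x 0.5 = 112 degrees

Final answer: 112 degrees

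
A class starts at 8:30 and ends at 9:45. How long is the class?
From 8:30 to 9:45:
(9 x 60 + 45) - (8 x 60 + 30) = 585 - 510 = 75 minutes
= 1 hour and 15 minutes

Final answer: 1 hour and 15 minutes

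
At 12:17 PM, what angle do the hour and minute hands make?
Hour hand position: 0 x 30 + 17 x 0.5 = 8.5 degrees
Minute hand position: 17 x 6 = 102 degrees
Difference: |8.5 - 102| = 93.5 degrees
The angle between the hands is 93.5 degrees

Final answer: 93.5 degrees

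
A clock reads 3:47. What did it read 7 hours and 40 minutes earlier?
Starting time: 3:47 = 227 total minutes past 12:00
Subtracting: 7 hours and 40 minutes = 460 minutes
227 - 460 = -233 (negative, add 12 hours = 720) = 487 minutes
= 8 hours and 7 minutes past 12:00 = 8:07

Final answer: 8:07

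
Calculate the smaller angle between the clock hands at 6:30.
Hour hand position: 6 x 30 + 30 x 0.5 = 195 degrees
Minute hand position: 30 x 6 = 180 degrees
Difference: |195 - 180| = 15 degrees
The angle between the hands is 15 degrees

Final answer: 15 degrees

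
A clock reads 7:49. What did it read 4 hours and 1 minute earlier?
Starting time: 7:49 = 469 total minutes past 12:00
Subtracting: 4 hours and 1 minute = 241 minutes
469 - 241 = 228 minutes
= 3 hours and 48 minutes past 12:00 = 3:48

Final answer: 3:48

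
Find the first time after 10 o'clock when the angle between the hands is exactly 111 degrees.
At t minutes past 10:00, the hour hand is at 30 x 10 + 0.5t degrees and the minute hand is at 6t degrees.
The smaller angle between them is 111 degrees when |30H - 5.5t| = 111 or |30H - 5.5t| = 249.
With H = 10, solve 30 x 10 - 5.5t = +/- target for each target:
  t = (30 x 10 - 111) / 5.5 = 34.36
  t = (30 x 10 + 111) / 5.5 = 74.73 (outside (0, 60))
  t = (30 x 10 - 249) / 5.5 = 9.27
  t = (30 x 10 + 249) / 5.5 = 99.82 (outside (0, 60))
Valid solutions in (0, 60): {9.27, 34.36} minutes.
The first occurrence is t = 9.27 minutes.
The hands form a 111-degree angle at 9.27 minutes past 10:00.

Final answer: 9.27 minutes past 10:00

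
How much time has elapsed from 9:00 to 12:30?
From 9:00 to 12:30:
(12 x 60 + 30) - (9 x 60 + 0) = 750 - 540 = 210 minutes
= 3 hours and 30 minutes

Final answer: 3 hours and 30 minutes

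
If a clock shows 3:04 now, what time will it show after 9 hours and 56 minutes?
Starting time: 3:04
Adding 56 minutes to 4 minutes: 4 + 56 = 60 minutes = 1 hour
Adding 9 hours: 3 + 9 + 1 (carry) = 13 - 12 = 1
Final time: 1:00

Final answer: 1:00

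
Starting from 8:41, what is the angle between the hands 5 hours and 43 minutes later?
First find the time 5 hours and 43 minutes after 8:41.
Total minutes: 8 x 60 + 41 + 5 x 60 + 43 = 864.
864 mod 720 = 144 minutes = 2:24.
Now compute the angle at 2:24:
Hour hand: 2 x 30 + 24 x 0.5 = 72 degrees
Minute hand: 24 x 6 = 144 degrees
Difference: |72 - 144| = 72 degrees
The angle is 72 degrees

Final answer: 72 degrees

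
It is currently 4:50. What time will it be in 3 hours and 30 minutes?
Starting time: 4:50
Adding 30 minutes to 50 minutes: 50 + 30 = 80 minutes = 1 hour and 20 minutes
Adding 3 hours: 4 + 3 + 1 (carry) = 8
Final time: 8:20

Final answer: 8:20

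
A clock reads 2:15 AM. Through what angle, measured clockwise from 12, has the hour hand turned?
The hour hand moves 30 degrees per hour and 0.5 degrees per minute.
At 2:15: (2) x 30 + 15 x 0.5 = 60 + 7.5 = 67.5 degrees

Final answer: 67.5 degrees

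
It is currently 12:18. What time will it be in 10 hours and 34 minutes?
Starting time: 12:18
Adding 34 minutes to 18 minutes: 18 + 34 = 52 minutes
Adding 10 hours: 12 + 10 = 22 - 12 = 10
Final time: 10:52

Final answer: 10:52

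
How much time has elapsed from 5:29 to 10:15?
From 5:29 to 10:15:
(10 x 60 + 15) - (5 x 60 + 29) = 615 - 329 = 286 minutes
= 4 hours and 46 minutes

Final answer: 4 hours and 46 minutes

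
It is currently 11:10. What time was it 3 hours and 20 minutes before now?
Starting time: 11:10 = 670 total minutes past 12:00
Subtracting: 3 hours and 20 minutes = 200 minutes
670 - 200 = 470 minutes
= 7 hours and 50 minutes past 12:00 = 7:50

Final answer: 7:50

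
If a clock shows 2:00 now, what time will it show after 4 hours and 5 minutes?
Starting time: 2:00
Adding 5 minutes to 0 minutes: 0 + 5 = 5 minutes
Adding 4 hours: 2 + 4 = 6
Final time: 6:05

Final answer: 6:05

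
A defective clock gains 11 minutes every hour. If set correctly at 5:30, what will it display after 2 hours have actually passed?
For every 60 true minutes, the faulty clock advances 60 + 11 = 71 minutes.
True elapsed: 2 hours = 120 minutes.
Faulty clock advances: 120 x 71/60 = 142 minutes (drift: 22 minutes ahead).
Shown time: 5:30 + 142 minutes = 7:52.

Final answer: 7:52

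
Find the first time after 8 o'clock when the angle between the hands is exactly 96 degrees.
At t minutes past 8:00, the hour hand is at 30 x 8 + 0.5t degrees and the minute hand is at 6t degrees.
The smaller angle between them is 96 degrees when |30H - 5.5t| = 96 or |30H - 5.5t| = 264.
With H = 8, solve 30 x 8 - 5.5t = +/- target for each target:
  t = (30 x 8 - 96) / 5.5 = 26.18
  t = (30 x 8 + 96) / 5.5 = 61.09 (outside (0, 60))
  t = (30 x 8 - 264) / 5.5 = -4.36 (outside (0, 60))
  t = (30 x 8 + 264) / 5.5 = 91.64 (outside (0, 60))
Valid solutions in (0, 60): {26.18} minutes.
The first occurrence is t = 26.18 minutes.
The hands form a 96-degree angle at 26.18 minutes past 8:00.

Final answer: 26.18 minutes past 8:00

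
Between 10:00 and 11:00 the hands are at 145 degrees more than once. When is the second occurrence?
At t minutes past 10:00, the hour hand is at 30 x 10 + 0.5t degrees and the minute hand is at 6t degrees.
The smaller angle between them is 145 degrees when |30H - 5.5t| = 145 or |30H - 5.5t| = 215.
With H = 10, solve 30 x 10 - 5.5t = +/- target for each target:
  t = (30 x 10 - 145) / 5.5 = 28.18
  t = (30 x 10 + 145) / 5.5 = 80.91 (outside (0, 60))
  t = (30 x 10 - 215) / 5.5 = 15.45
  t = (30 x 10 + 215) / 5.5 = 93.64 (outside (0, 60))
Valid solutions in (0, 60): {15.45, 28.18} minutes.
The second occurrence is t = 28.18 minutes.
The hands form a 145-degree angle at 28.18 minutes past 10:00.

Final answer: 28.18 minutes past 10:00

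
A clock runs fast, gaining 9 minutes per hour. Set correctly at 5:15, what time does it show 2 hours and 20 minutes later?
For every 60 true minutes, the faulty clock advances 60 + 9 = 69 minutes.
True elapsed: 2 hours and 20 minutes = 140 minutes.
Faulty clock advances: 140 x 69/60 = 161 minutes (drift: 21 minutes ahead).
Shown time: 5:15 + 161 minutes = 7:56.

Final answer: 7:56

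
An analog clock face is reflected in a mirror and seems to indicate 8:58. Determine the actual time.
Reflection across the vertical (12-6) axis maps a hand at angle A degrees to (360 - A) degrees, which sends a reading of T minutes past 12:00 to (720 - T) minutes past 12:00.
Mirror reads 8:58 = 538 minutes past 12:00.
Actual time: (720 - 538) mod 720 = 182 minutes = 3:02.

Final answer: 3:02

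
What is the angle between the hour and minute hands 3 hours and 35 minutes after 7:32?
First find the time 3 hours and 35 minutes after 7:32.
Total minutes: 7 x 60 + 32 + 3 x 60 + 35 = 667.
667 mod 720 = 667 minutes = 11:07.
Now compute the angle at 11:07:
Hour hand: 11 x 30 + 7 x 0.5 = 333.5 degrees
Minute hand: 7 x 6 = 42 degrees
Difference: |333.5 - 42| = 291.5 degrees
Smaller angle: 360 - 291.5 = 68.5 degrees

Final answer: 68.5 degrees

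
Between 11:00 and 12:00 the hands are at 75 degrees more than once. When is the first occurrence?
At t minutes past 11:00, the hour hand is at 30 x 11 + 0.5t degrees and the minute hand is at 6t degrees.
The smaller angle between them is 75 degrees when |30H - 5.5t| = 75 or |30H - 5.5t| = 285.
With H = 11, solve 30 x 11 - 5.5t = +/- target for each target:
  t = (30 x 11 - 75) / 5.5 = 46.36
  t = (30 x 11 + 75) / 5.5 = 73.64 (outside (0, 60))
  t = (30 x 11 - 285) / 5.5 = 8.18
  t = (30 x 11 + 285) / 5.5 = 111.82 (outside (0, 60))
Valid solutions in (0, 60): {8.18, 46.36} minutes.
The first occurrence is t = 8.18 minutes.
The hands form a 75-degree angle at 8.18 minutes past 11:00.

Final answer: 8.18 minutes past 11:00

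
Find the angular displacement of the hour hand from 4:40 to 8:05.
The hour hand moves 0.5 degrees per minute.
Time elapsed: 8:05 - 4:40 = 205 minutes
Angular displacement: 205 x 0.5 = 102.5 degrees

Final answer: 102.5 degrees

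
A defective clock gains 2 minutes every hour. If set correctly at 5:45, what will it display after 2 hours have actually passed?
For every 60 true minutes, the faulty clock advances 60 + 2 = 62 minutes.
True elapsed: 2 hours = 120 minutes.
Faulty clock advances: 120 x 62/60 = 124 minutes (drift: 4 minutes ahead).
Shown time: 5:45 + 124 minutes = 7:49.

Final answer: 7:49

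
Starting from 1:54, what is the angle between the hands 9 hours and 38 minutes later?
First find the time 9 hours and 38 minutes after 1:54.
Total minutes: 1 x 60 + 54 + 9 x 60 + 38 = 692.
692 mod 720 = 692 minutes = 11:32.
Now compute the angle at 11:32:
Hour hand: 11 x 30 + 32 x 0.5 = 346 degrees
Minute hand: 32 x 6 = 192 degrees
Difference: |346 - 192| = 154 degrees
The angle is 154 degrees

Final answer: 154 degrees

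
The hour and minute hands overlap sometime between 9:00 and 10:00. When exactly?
The minute hand gains 5.5 degrees per minute on the hour hand.
At 9:00, the hour hand is at 270 degrees and the minute hand is at 0 degrees.
The gap is 270 degrees. Time to close: 270/5.5 = 60 x 9/11 = 49.09 minutes.
The hands overlap at 49.09 minutes past 9:00.

Final answer: 49.09 minutes past 9:00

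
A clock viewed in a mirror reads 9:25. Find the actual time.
Reflection across the vertical (12-6) axis maps a hand at angle A degrees to (360 - A) degrees, which sends a reading of T minutes past 12:00 to (720 - T) minutes past 12:00.
Mirror reads 9:25 = 565 minutes past 12:00.
Actual time: (720 - 565) mod 720 = 155 minutes = 2:35.

Final answer: 2:35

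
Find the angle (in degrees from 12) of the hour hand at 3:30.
The hour hand moves 30 degrees per hour and 0.5 degrees per minute.
At 3:30: (3) x 30 + 30 x 0.5 = 90 + 15 = 105 degrees

Final answer: 105 degrees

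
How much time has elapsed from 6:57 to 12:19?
From 6:57 to 12:19:
(12 x 60 + 19) - (6 x 60 + 57) = 739 - 417 = 322 minutes
= 5 hours and 22 minutes

Final answer: 5 hours and 22 minutes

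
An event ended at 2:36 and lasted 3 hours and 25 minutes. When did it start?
Starting time: 2:36 = 156 total minutes past 12:00
Subtracting: 3 hours and 25 minutes = 205 minutes
156 - 205 = -49 (negative, add 12 hours = 720) = 671 minutes
= 11 hours and 11 minutes past 12:00 = 11:11

Final answer: 11:11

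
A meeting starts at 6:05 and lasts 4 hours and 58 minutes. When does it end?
Starting time: 6:05
Adding 58 minutes to 5 minutes: 5 + 58 = 63 minutes = 1 hour and 3 minutes
Adding 4 hours: 6 + 4 + 1 (carry) = 11
Final time: 11:03

Final answer: 11:03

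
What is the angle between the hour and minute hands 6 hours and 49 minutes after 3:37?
First find the time 6 hours and 49 minutes after 3:37.
Total minutes: 3 x 60 + 37 + 6 x 60 + 49 = 626.
626 mod 720 = 626 minutes = 10:26.
Now compute the angle at 10:26:
Hour hand: 10 x 30 + 26 x 0.5 = 313 degrees
Minute hand: 26 x 6 = 156 degrees
Difference: |313 - 156| = 157 degrees
The angle is 157 degrees

Final answer: 157 degrees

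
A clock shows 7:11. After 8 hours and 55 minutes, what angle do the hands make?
First find the time 8 hours and 55 minutes after 7:11.
Total minutes: 7 x 60 + 11 + 8 x 60 + 55 = 966.
966 mod 720 = 246 minutes = 4:06.
Now compute the angle at 4:06:
Hour hand: 4 x 30 + 6 x 0.5 = 123 degrees
Minute hand: 6 x 6 = 36 degrees
Difference: |123 - 36| = 87 degrees
The angle is 87 degrees

Final answer: 87 degrees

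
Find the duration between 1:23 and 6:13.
From 1:23 to 6:13:
(6 x 60 + 13) - (1 x 60 + 23) = 373 - 83 = 290 minutes
= 4 hours and 50 minutes

Final answer: 4 hours and 50 minutes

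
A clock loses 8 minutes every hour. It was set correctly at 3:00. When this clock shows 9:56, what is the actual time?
For every 60 true minutes, the faulty clock advances 52 minutes, so 1 faulty-clock minute corresponds to 60/52 true minutes.
From 3:00 to 9:56 on the faulty dial is 416 minutes.
True elapsed: 416 x 60/52 = 480 minutes = 8 hours.
True time: 3:00 + 8 hours = 11:00.

Final answer: 11:00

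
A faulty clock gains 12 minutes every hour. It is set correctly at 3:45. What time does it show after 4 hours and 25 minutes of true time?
For every 60 true minutes, the faulty clock advances 60 + 12 = 72 minutes.
True elapsed: 4 hours and 25 minutes = 265 minutes.
Faulty clock advances: 265 x 72/60 = 318 minutes (drift: 53 minutes ahead).
Shown time: 3:45 + 318 minutes = 9:03.

Final answer: 9:03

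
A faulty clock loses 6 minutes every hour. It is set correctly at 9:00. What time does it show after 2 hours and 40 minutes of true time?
For every 60 true minutes, the faulty clock advances 60 - 6 = 54 minutes.
True elapsed: 2 hours and 40 minutes = 160 minutes.
Faulty clock advances: 160 x 54/60 = 144 minutes (drift: 16 minutes behind).
Shown time: 9:00 + 144 minutes = 11:24.

Final answer: 11:24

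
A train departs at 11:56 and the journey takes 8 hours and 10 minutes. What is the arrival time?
Starting time: 11:56
Adding 10 minutes to 56 minutes: 56 + 10 = 66 minutes = 1 hour and 6 minutes
Adding 8 hours: 11 + 8 + 1 (carry) = 20 - 12 = 8
Final time: 8:06

Final answer: 8:06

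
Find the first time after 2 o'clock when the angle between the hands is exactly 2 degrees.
At t minutes past 2:00, the hour hand is at 30 x 2 + 0.5t degrees and the minute hand is at 6t degrees.
The smaller angle between them is 2 degrees when |30H - 5.5t| = 2 or |30H - 5.5t| = 358.
With H = 2, solve 30 x 2 - 5.5t = +/- target for each target:
  t = (30 x 2 - 2) / 5.5 = 10.55
  t = (30 x 2 + 2) / 5.5 = 11.27
  t = (30 x 2 - 358) / 5.5 = -54.18 (outside (0, 60))
  t = (30 x 2 + 358) / 5.5 = 76 (outside (0, 60))
Valid solutions in (0, 60): {10.55, 11.27} minutes.
The first occurrence is t = 10.55 minutes.
The hands form a 2-degree angle at 10.55 minutes past 2:00.

Final answer: 10.55 minutes past 2:00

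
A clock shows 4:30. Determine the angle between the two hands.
Hour hand position: 4 x 30 + 30 x 0.5 = 135 degrees
Minute hand position: 30 x 6 = 180 degrees
Difference: |135 - 180| = 45 degrees
The angle between the hands is 45 degrees

Final answer: 45 degrees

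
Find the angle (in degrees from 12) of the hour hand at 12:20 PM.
The hour hand moves 30 degrees per hour and 0.5 degrees per minute.
At 12:20: (0) x 30 + 20 x 0.5 = 0 + 10 = 10 degrees

Final answer: 10 degrees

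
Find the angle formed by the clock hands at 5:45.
Hour hand position: 5 x 30 + 45 x 0.5 = 172.5 degrees
Minute hand position: 45 x 6 = 270 degrees
Difference: |172.5 - 270| = 97.5 degrees
The angle between the hands is 97.5 degrees

Final answer: 97.5 degrees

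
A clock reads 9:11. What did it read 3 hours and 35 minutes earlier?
Starting time: 9:11 = 551 total minutes past 12:00
Subtracting: 3 hours and 35 minutes = 215 minutes
551 - 215 = 336 minutes
= 5 hours and 36 minutes past 12:00 = 5:36

Final answer: 5:36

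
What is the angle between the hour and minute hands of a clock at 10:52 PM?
Hour hand position: 10 x 30 + 52 x 0.5 = 326 degrees
Minute hand position: 52 x 6 = 312 degrees
Difference: |326 - 312| = 14 degrees
The angle between the hands is 14 degrees

Final answer: 14 degrees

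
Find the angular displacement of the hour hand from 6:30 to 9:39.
The hour hand moves 0.5 degrees per minute.
Time elapsed: 9:39 - 6:30 = 189 minutes
Angular displacement: 189 x 0.5 = 94.5 degrees

Final answer: 94.5 degrees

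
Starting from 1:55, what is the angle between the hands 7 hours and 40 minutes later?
First find the time 7 hours and 40 minutes after 1:55.
Total minutes: 1 x 60 + 55 + 7 x 60 + 40 = 575.
575 mod 720 = 575 minutes = 9:35.
Now compute the angle at 9:35:
Hour hand: 9 x 30 + 35 x 0.5 = 287.5 degrees
Minute hand: 35 x 6 = 210 degrees
Difference: |287.5 - 210| = 77.5 degrees
The angle is 77.5 degrees

Final answer: 77.5 degrees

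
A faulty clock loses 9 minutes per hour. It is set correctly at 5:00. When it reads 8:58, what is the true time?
For every 60 true minutes, the faulty clock advances 51 minutes, so 1 faulty-clock minute corresponds to 60/51 true minutes.
From 5:00 to 8:58 on the faulty dial is 238 minutes.
True elapsed: 238 x 60/51 = 280 minutes = 4 hours and 40 minutes.
True time: 5:00 + 4 hours and 40 minutes = 9:40.

Final answer: 9:40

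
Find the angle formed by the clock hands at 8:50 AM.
Hour hand position: 8 x 30 + 50 x 0.5 = 265 degrees
Minute hand position: 50 x 6 = 300 degrees
Difference: |265 - 300| = 35 degrees
The angle between the hands is 35 degrees

Final answer: 35 degrees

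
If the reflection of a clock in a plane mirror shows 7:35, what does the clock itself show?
Reflection across the vertical (12-6) axis maps a hand at angle A degrees to (360 - A) degrees, which sends a reading of T minutes past 12:00 to (720 - T) minutes past 12:00.
Mirror reads 7:35 = 455 minutes past 12:00.
Actual time: (720 - 455) mod 720 = 265 minutes = 4:25.

Final answer: 4:25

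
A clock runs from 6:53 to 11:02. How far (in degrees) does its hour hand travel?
The hour hand moves 0.5 degrees per minute.
Time elapsed: 11:02 - 6:53 = 249 minutes
Angular displacement: 249 x 0.5 = 124.5 degrees

Final answer: 124.5 degrees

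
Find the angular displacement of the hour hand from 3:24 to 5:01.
The hour hand moves 0.5 degrees per minute.
Time elapsed: 5:01 - 3:24 = 97 minutes
Angular displacement: 97 x 0.5 = 48.5 degrees

Final answer: 48.5 degrees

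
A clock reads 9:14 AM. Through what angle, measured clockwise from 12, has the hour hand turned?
The hour hand moves 30 degrees per hour and 0.5 degrees per minute.
At 9:14: (9) x 30 + 14 x 0.5 = 270 + 7 = 277 degrees

Final answer: 277 degrees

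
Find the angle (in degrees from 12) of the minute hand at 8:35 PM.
The minute hand moves 6 degrees per minute.
At 8:35: 35 x 6 = 210 degrees

Final answer: 210 degrees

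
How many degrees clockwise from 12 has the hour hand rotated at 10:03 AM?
The hour hand moves 30 degrees per hour and 0.5 degrees per minute.
At 10:03: (10) x 30 + 3 x 0.5 = 300 + 1.5 = 301.5 degrees

Final answer: 301.5 degrees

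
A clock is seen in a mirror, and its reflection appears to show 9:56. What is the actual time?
Reflection across the vertical (12-6) axis maps a hand at angle A degrees to (360 - A) degrees, which sends a reading of T minutes past 12:00 to (720 - T) minutes past 12:00.
Mirror reads 9:56 = 596 minutes past 12:00.
Actual time: (720 - 596) mod 720 = 124 minutes = 2:04.

Final answer: 2:04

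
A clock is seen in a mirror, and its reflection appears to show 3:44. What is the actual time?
Reflection across the vertical (12-6) axis maps a hand at angle A degrees to (360 - A) degrees, which sends a reading of T minutes past 12:00 to (720 - T) minutes past 12:00.
Mirror reads 3:44 = 224 minutes past 12:00.
Actual time: (720 - 224) mod 720 = 496 minutes = 8:16.

Final answer: 8:16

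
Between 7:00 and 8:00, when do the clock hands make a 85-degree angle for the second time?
At t minutes past 7:00, the hour hand is at 30 x 7 + 0.5t degrees and the minute hand is at 6t degrees.
The smaller angle between them is 85 degrees when |30H - 5.5t| = 85 or |30H - 5.5t| = 275.
With H = 7, solve 30 x 7 - 5.5t = +/- target for each target:
  t = (30 x 7 - 85) / 5.5 = 22.73
  t = (30 x 7 + 85) / 5.5 = 53.64
  t = (30 x 7 - 275) / 5.5 = -11.82 (outside (0, 60))
  t = (30 x 7 + 275) / 5.5 = 88.18 (outside (0, 60))
Valid solutions in (0, 60): {22.73, 53.64} minutes.
The second occurrence is t = 53.64 minutes.
The hands form a 85-degree angle at 53.64 minutes past 7:00.

Final answer: 53.64 minutes past 7:00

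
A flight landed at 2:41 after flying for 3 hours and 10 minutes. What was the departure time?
Starting time: 2:41 = 161 total minutes past 12:00
Subtracting: 3 hours and 10 minutes = 190 minutes
161 - 190 = -29 (negative, add 12 hours = 720) = 691 minutes
= 11 hours and 31 minutes past 12:00 = 11:31

Final answer: 11:31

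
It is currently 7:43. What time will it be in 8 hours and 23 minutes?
Starting time: 7:43
Adding 23 minutes to 43 minutes: 43 + 23 = 66 minutes = 1 hour and 6 minutes
Adding 8 hours: 7 + 8 + 1 (carry) = 16 - 12 = 4
Final time: 4:06

Final answer: 4:06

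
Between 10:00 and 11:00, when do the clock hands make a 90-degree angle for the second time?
At t minutes past 10:00, the hour hand is at 30 x 10 + 0.5t degrees and the minute hand is at 6t degrees.
The smaller angle between them is 90 degrees when |30H - 5.5t| = 90 or |30H - 5.5t| = 270.
With H = 10, solve 30 x 10 - 5.5t = +/- target for each target:
  t = (30 x 10 - 90) / 5.5 = 38.18
  t = (30 x 10 + 90) / 5.5 = 70.91 (outside (0, 60))
  t = (30 x 10 - 270) / 5.5 = 5.45
  t = (30 x 10 + 270) / 5.5 = 103.64 (outside (0, 60))
Valid solutions in (0, 60): {5.45, 38.18} minutes.
The second occurrence is t = 38.18 minutes.
The hands form a 90-degree angle at 38.18 minutes past 10:00.

Final answer: 38.18 minutes past 10:00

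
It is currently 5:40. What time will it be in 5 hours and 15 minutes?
Starting time: 5:40
Adding 15 minutes to 40 minutes: 40 + 15 = 55 minutes
Adding 5 hours: 5 + 5 = 10
Final time: 10:55

Final answer: 10:55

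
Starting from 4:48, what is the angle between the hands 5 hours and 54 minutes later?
First find the time 5 hours and 54 minutes after 4:48.
Total minutes: 4 x 60 + 48 + 5 x 60 + 54 = 642.
642 mod 720 = 642 minutes = 10:42.
Now compute the angle at 10:42:
Hour hand: 10 x 30 + 42 x 0.5 = 321 degrees
Minute hand: 42 x 6 = 252 degrees
Difference: |321 - 252| = 69 degrees
The angle is 69 degrees

Final answer: 69 degrees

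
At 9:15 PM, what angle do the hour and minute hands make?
Hour hand position: 9 x 30 + 15 x 0.5 = 277.5 degrees
Minute hand position: 15 x 6 = 90 degrees
Difference: |277.5 - 90| = 187.5 degrees
Since 187.5 > 180, the smaller angle is 360 - 187.5 = 172.5 degrees

Final answer: 172.5 degrees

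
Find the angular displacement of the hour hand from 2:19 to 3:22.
The hour hand moves 0.5 degrees per minute.
Time elapsed: 3:22 - 2:19 = 63 minutes
Angular displacement: 63 x 0.5 = 31.5 degrees

Final answer: 31.5 degrees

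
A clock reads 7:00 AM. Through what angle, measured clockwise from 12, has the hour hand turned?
The hour hand moves 30 degrees per hour and 0.5 degrees per minute.
At 7:00: (7) x 30 + 0 x 0.5 = 210 + 0 = 210 degrees

Final answer: 210 degrees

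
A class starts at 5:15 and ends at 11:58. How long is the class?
From 5:15 to 11:58:
(11 x 60 + 58) - (5 x 60 + 15) = 718 - 315 = 403 minutes
= 6 hours and 43 minutes

Final answer: 6 hours and 43 minutes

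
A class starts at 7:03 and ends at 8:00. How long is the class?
From 7:03 to 8:00:
(8 x 60 + 0) - (7 x 60 + 3) = 480 - 423 = 57 minutes
= 57 minutes

Final answer: 57 minutes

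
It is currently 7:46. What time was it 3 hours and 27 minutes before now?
Starting time: 7:46 = 466 total minutes past 12:00
Subtracting: 3 hours and 27 minutes = 207 minutes
466 - 207 = 259 minutes
= 4 hours and 19 minutes past 12:00 = 4:19

Final answer: 4:19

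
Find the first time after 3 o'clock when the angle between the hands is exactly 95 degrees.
At t minutes past 3:00, the hour hand is at 30 x 3 + 0.5t degrees and the minute hand is at 6t degrees.
The smaller angle between them is 95 degrees when |30H - 5.5t| = 95 or |30H - 5.5t| = 265.
With H = 3, solve 30 x 3 - 5.5t = +/- target for each target:
  t = (30 x 3 - 95) / 5.5 = -0.91 (outside (0, 60))
  t = (30 x 3 + 95) / 5.5 = 33.64
  t = (30 x 3 - 265) / 5.5 = -31.82 (outside (0, 60))
  t = (30 x 3 + 265) / 5.5 = 64.55 (outside (0, 60))
Valid solutions in (0, 60): {33.64} minutes.
The first occurrence is t = 33.64 minutes.
The hands form a 95-degree angle at 33.64 minutes past 3:00.

Final answer: 33.64 minutes past 3:00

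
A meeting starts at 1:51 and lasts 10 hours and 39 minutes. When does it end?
Starting time: 1:51
Adding 39 minutes to 51 minutes: 51 + 39 = 90 minutes = 1 hour and 30 minutes
Adding 10 hours: 1 + 10 + 1 (carry) = 12
Final time: 12:30

Final answer: 12:30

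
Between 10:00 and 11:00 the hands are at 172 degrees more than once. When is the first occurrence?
At t minutes past 10:00, the hour hand is at 30 x 10 + 0.5t degrees and the minute hand is at 6t degrees.
The smaller angle between them is 172 degrees when |30H - 5.5t| = 172 or |30H - 5.5t| = 188.
With H = 10, solve 30 x 10 - 5.5t = +/- target for each target:
  t = (30 x 10 - 172) / 5.5 = 23.27
  t = (30 x 10 + 172) / 5.5 = 85.82 (outside (0, 60))
  t = (30 x 10 - 188) / 5.5 = 20.36
  t = (30 x 10 + 188) / 5.5 = 88.73 (outside (0, 60))
Valid solutions in (0, 60): {20.36, 23.27} minutes.
The first occurrence is t = 20.36 minutes.
The hands form a 172-degree angle at 20.36 minutes past 10:00.

Final answer: 20.36 minutes past 10:00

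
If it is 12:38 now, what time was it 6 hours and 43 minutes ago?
Starting time: 12:38 = 38 total minutes past 12:00
Subtracting: 6 hours and 43 minutes = 403 minutes
38 - 403 = -365 (negative, add 12 hours = 720) = 355 minutes
= 5 hours and 55 minutes past 12:00 = 5:55

Final answer: 5:55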